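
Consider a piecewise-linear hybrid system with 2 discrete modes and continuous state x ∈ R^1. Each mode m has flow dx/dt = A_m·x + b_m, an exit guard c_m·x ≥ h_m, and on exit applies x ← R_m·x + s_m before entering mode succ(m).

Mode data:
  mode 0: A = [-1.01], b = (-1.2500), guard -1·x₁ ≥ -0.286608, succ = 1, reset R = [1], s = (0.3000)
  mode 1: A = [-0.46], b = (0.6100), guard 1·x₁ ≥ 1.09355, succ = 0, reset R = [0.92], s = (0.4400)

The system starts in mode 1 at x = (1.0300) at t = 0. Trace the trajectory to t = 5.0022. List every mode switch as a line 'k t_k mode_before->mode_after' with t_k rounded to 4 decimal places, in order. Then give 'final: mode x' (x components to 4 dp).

1 0.5252 1->0
2 1.0853 0->1
3 3.6003 1->0
4 4.1604 0->1
final: 1 0.8240

Mode 1: guard c·x = 1.0936 hit at Δt = 0.5252 (t = 0.5252), x⁻ = (1.0935) → reset → x⁺ = (1.4461), jump to mode 0
Mode 0: guard c·x = -0.2866 hit at Δt = 0.5601 (t = 1.0853), x⁻ = (0.2866) → reset → x⁺ = (0.5866), jump to mode 1
Mode 1: guard c·x = 1.0936 hit at Δt = 2.5150 (t = 3.6003), x⁻ = (1.0935) → reset → x⁺ = (1.4461), jump to mode 0
Mode 0: guard c·x = -0.2866 hit at Δt = 0.5601 (t = 4.1604), x⁻ = (0.2866) → reset → x⁺ = (0.5866), jump to mode 1
Mode 1: flow for 0.8418 to horizon, guard not reached → x = (0.8240)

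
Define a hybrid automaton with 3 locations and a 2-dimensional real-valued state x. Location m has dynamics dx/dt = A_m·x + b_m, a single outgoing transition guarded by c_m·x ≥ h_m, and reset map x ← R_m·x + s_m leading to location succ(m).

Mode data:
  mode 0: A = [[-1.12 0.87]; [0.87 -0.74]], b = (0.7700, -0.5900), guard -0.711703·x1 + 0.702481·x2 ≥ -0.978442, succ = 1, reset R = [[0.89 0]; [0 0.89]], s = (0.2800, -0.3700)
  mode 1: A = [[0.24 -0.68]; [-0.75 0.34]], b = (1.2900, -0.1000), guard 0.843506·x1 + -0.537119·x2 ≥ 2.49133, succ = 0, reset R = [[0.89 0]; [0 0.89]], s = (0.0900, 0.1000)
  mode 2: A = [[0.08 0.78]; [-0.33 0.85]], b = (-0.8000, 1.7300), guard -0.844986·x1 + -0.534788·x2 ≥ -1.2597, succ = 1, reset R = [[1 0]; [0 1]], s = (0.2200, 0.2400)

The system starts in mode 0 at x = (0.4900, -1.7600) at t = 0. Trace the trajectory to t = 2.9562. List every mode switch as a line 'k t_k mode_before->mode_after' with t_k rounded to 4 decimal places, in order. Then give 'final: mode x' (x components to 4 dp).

1 0.5554 0->1
2 1.0025 1->0
3 1.8210 0->1
4 2.2469 1->0
final: 0 0.6884 -0.7573

Mode 0: guard c·x = -0.9784 hit at Δt = 0.5554 (t = 0.5554), x⁻ = (0.0404, -1.3519) → reset → x⁺ = (0.3160, -1.5732), jump to mode 1
Mode 1: guard c·x = 2.4913 hit at Δt = 0.4471 (t = 1.0025), x⁻ = (1.5511, -2.2025) → reset → x⁺ = (1.4705, -1.8602), jump to mode 0
Mode 0: guard c·x = -0.9784 hit at Δt = 0.8185 (t = 1.8210), x⁻ = (0.4192, -0.9681) → reset → x⁺ = (0.6531, -1.2316), jump to mode 1
Mode 1: guard c·x = 2.4913 hit at Δt = 0.4259 (t = 2.2469), x⁻ = (1.7620, -1.8713) → reset → x⁺ = (1.6582, -1.5654), jump to mode 0
Mode 0: flow for 0.7093 to horizon, guard not reached → x = (0.6884, -0.7573)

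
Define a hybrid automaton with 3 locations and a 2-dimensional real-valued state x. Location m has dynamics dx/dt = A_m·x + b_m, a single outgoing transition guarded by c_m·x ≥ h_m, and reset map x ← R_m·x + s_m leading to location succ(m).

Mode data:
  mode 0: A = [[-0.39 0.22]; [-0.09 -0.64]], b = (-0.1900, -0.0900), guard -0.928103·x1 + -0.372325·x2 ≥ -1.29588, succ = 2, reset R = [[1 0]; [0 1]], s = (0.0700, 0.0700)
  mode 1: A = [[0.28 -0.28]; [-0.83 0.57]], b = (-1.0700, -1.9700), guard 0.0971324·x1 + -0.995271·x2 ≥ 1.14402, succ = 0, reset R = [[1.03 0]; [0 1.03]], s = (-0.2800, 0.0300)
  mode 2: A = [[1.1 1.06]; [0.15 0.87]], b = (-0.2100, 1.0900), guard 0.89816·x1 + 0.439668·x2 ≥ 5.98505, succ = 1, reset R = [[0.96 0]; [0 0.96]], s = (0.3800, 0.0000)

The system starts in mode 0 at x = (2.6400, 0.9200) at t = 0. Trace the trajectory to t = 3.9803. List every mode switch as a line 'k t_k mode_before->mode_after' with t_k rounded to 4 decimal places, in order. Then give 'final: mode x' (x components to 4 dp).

1 1.4993 0->2
2 2.4457 2->1
3 2.9558 1->0
final: 0 3.4490 -0.6630

Mode 0: guard c·x = -1.2959 hit at Δt = 1.4993 (t = 1.4993), x⁻ = (1.3543, 0.1047) → reset → x⁺ = (1.4243, 0.1747), jump to mode 2
Mode 2: guard c·x = 5.9851 hit at Δt = 0.9464 (t = 2.4457), x⁻ = (5.4013, 2.5788) → reset → x⁺ = (5.5652, 2.4757), jump to mode 1
Mode 1: guard c·x = 1.1440 hit at Δt = 0.5101 (t = 2.9558), x⁻ = (5.6711, -0.5960) → reset → x⁺ = (5.5613, -0.5839), jump to mode 0
Mode 0: flow for 1.0245 to horizon, guard not reached → x = (3.4490, -0.6630)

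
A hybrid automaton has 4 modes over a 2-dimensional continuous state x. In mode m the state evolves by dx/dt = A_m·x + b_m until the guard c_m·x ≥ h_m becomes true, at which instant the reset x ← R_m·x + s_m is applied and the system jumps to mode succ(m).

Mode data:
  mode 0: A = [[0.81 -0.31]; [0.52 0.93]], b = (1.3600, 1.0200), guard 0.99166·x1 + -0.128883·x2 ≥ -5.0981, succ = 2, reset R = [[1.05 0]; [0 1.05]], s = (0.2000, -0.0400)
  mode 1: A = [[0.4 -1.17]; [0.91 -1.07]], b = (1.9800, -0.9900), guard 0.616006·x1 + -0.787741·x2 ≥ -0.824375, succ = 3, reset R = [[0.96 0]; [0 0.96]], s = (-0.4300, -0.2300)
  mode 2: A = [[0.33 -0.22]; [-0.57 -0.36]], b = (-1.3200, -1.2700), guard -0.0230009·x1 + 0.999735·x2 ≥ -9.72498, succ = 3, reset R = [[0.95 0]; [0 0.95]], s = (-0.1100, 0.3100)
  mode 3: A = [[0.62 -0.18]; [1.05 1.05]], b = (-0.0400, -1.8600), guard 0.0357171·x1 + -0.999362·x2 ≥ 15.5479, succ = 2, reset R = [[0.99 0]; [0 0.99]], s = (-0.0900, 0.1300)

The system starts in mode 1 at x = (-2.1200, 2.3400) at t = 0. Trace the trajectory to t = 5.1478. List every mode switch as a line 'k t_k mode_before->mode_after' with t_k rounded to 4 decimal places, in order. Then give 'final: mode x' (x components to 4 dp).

1 0.7392 1->3
2 2.0139 3->2
3 3.1650 2->3
4 3.5471 3->2
5 4.8290 2->3
final: 3 -1.4932 -13.9100

Mode 1: guard c·x = -0.8244 hit at Δt = 0.7392 (t = 0.7392), x⁻ = (-1.9540, -0.4815) → reset → x⁺ = (-2.3059, -0.6923), jump to mode 3
Mode 3: guard c·x = 15.5479 hit at Δt = 1.2747 (t = 2.0139), x⁻ = (-3.2342, -15.6734) → reset → x⁺ = (-3.2918, -15.3867), jump to mode 2
Mode 2: guard c·x = -9.7250 hit at Δt = 1.1511 (t = 3.1650), x⁻ = (-2.7963, -9.7919) → reset → x⁺ = (-2.7664, -8.9923), jump to mode 3
Mode 3: guard c·x = 15.5479 hit at Δt = 0.3820 (t = 3.5471), x⁻ = (-2.5940, -15.6505) → reset → x⁺ = (-2.6580, -15.3640), jump to mode 2
Mode 2: guard c·x = -9.7250 hit at Δt = 1.2819 (t = 4.8290), x⁻ = (-1.7774, -9.7685) → reset → x⁺ = (-1.7985, -8.9700), jump to mode 3
Mode 3: flow for 0.3188 to horizon, guard not reached → x = (-1.4932, -13.9100)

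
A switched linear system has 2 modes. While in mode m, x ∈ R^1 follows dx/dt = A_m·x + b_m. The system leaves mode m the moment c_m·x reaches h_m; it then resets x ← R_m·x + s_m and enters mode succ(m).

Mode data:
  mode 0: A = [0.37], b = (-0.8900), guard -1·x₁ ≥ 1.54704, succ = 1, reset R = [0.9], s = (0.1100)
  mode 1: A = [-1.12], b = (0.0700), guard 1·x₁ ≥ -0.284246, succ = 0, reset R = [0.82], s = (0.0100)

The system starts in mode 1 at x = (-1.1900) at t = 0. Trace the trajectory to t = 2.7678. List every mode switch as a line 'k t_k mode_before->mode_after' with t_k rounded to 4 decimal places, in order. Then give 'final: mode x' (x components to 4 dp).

1 1.1467 1->0
2 2.2492 0->1
final: 1 -0.6898

Mode 1: guard c·x = -0.2842 hit at Δt = 1.1467 (t = 1.1467), x⁻ = (-0.2842) → reset → x⁺ = (-0.2231), jump to mode 0
Mode 0: guard c·x = 1.5470 hit at Δt = 1.1025 (t = 2.2492), x⁻ = (-1.5470) → reset → x⁺ = (-1.2823), jump to mode 1
Mode 1: flow for 0.5186 to horizon, guard not reached → x = (-0.6898)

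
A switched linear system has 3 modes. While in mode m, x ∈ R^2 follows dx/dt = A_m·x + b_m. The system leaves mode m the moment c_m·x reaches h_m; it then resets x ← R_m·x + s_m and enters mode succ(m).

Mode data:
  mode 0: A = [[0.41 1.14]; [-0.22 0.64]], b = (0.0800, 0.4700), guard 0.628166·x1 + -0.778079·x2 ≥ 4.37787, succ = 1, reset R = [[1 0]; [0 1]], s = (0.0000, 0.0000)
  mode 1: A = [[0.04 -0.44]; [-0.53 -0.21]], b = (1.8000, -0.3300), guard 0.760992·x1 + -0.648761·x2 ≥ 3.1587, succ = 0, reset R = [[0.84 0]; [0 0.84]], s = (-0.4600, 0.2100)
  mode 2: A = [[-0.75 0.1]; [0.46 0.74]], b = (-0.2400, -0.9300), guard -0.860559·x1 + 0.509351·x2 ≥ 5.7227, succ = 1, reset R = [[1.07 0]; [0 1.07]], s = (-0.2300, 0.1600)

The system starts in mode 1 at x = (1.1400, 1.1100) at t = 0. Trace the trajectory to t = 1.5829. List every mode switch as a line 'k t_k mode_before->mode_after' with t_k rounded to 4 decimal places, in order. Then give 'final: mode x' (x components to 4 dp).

Mode 1: guard c·x = 3.1587 hit at Δt = 1.2770 (t = 1.2770), x⁻ = (3.4286, -0.8472) → reset → x⁺ = (2.4200, -0.5016), jump to mode 0
Mode 0: flow for 0.3059 to horizon, guard not reached → x = (2.5597, -0.6364)

1 1.2770 1->0
final: 0 2.5597 -0.6364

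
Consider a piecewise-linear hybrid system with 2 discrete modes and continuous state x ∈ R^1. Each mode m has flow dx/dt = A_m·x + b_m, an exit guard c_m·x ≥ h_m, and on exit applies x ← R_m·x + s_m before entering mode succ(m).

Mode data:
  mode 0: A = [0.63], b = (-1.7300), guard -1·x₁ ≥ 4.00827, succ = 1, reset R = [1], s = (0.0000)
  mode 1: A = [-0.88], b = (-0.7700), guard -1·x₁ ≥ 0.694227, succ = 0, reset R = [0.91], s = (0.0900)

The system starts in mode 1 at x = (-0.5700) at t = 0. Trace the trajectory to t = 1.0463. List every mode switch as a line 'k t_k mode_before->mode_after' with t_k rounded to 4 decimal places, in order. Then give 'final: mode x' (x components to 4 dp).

1 0.5944 1->0
final: 0 -1.6246

Mode 1: guard c·x = 0.6942 hit at Δt = 0.5944 (t = 0.5944), x⁻ = (-0.6942) → reset → x⁺ = (-0.5417), jump to mode 0
Mode 0: flow for 0.4519 to horizon, guard not reached → x = (-1.6246)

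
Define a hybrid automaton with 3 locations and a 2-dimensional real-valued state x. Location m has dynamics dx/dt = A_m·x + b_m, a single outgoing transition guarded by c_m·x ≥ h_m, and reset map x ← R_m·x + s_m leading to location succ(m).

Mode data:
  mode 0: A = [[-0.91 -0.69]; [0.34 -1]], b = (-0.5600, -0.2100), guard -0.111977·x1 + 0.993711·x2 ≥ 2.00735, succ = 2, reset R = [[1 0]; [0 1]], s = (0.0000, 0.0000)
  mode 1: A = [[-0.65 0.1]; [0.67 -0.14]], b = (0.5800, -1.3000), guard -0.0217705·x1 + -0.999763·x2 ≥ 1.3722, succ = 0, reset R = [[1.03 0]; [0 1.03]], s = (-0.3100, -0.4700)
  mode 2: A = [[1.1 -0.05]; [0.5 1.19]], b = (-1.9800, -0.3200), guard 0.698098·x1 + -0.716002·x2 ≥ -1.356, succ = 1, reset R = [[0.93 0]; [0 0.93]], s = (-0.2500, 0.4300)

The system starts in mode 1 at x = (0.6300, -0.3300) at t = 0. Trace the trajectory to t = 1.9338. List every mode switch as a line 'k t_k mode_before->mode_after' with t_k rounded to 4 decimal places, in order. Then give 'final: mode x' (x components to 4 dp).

1 1.4718 1->0
final: 0 0.4515 -1.2175

Mode 1: guard c·x = 1.3722 hit at Δt = 1.4718 (t = 1.4718), x⁻ = (0.7001, -1.3878) → reset → x⁺ = (0.4111, -1.8994), jump to mode 0
Mode 0: flow for 0.4620 to horizon, guard not reached → x = (0.4515, -1.2175)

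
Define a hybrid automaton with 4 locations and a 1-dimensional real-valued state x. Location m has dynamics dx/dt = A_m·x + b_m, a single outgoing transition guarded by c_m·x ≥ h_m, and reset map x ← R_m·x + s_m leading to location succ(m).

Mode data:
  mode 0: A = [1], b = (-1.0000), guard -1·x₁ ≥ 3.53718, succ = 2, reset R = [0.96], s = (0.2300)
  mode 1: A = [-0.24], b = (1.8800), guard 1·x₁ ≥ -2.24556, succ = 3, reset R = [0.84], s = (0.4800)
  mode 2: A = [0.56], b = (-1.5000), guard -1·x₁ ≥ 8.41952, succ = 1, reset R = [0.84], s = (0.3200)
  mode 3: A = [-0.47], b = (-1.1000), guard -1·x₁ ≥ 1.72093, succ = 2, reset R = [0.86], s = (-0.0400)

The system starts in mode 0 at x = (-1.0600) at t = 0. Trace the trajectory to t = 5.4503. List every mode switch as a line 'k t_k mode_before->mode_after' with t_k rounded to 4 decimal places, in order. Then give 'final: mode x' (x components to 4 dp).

1 0.7896 0->2
2 1.9348 2->1
3 3.4748 1->3
4 4.3487 3->2
final: 2 -5.1020

Mode 0: guard c·x = 3.5372 hit at Δt = 0.7896 (t = 0.7896), x⁻ = (-3.5372) → reset → x⁺ = (-3.1657), jump to mode 2
Mode 2: guard c·x = 8.4195 hit at Δt = 1.1452 (t = 1.9348), x⁻ = (-8.4195) → reset → x⁺ = (-6.7524), jump to mode 1
Mode 1: guard c·x = -2.2456 hit at Δt = 1.5400 (t = 3.4748), x⁻ = (-2.2456) → reset → x⁺ = (-1.4063), jump to mode 3
Mode 3: guard c·x = 1.7209 hit at Δt = 0.8739 (t = 4.3487), x⁻ = (-1.7209) → reset → x⁺ = (-1.5200), jump to mode 2
Mode 2: flow for 1.1016 to horizon, guard not reached → x = (-5.1020)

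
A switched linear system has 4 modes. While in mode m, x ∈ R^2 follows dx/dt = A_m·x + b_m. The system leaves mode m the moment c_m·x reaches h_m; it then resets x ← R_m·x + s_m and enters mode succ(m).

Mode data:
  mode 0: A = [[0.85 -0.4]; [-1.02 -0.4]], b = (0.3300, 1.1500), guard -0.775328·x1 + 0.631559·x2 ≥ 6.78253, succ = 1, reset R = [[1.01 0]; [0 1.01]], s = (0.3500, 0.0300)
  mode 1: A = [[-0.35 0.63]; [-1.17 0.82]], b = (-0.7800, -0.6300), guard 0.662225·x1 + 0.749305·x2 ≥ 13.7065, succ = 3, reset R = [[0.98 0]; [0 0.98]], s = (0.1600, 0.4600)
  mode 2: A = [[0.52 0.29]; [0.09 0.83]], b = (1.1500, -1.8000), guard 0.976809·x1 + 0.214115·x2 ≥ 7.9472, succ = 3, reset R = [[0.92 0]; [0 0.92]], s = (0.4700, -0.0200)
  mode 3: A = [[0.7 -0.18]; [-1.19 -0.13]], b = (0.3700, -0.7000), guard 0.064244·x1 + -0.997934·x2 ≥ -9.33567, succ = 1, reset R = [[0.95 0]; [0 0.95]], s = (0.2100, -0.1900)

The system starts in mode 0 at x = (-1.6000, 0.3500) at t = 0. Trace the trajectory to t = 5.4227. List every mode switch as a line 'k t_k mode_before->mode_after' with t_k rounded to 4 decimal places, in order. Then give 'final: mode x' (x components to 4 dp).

Mode 0: guard c·x = 6.7825 hit at Δt = 1.1943 (t = 1.1943), x⁻ = (-5.2320, 4.3163) → reset → x⁺ = (-4.9343, 4.3895), jump to mode 1
Mode 1: guard c·x = 13.7065 hit at Δt = 1.2092 (t = 2.4035), x⁻ = (2.5472, 16.0411) → reset → x⁺ = (2.6563, 16.1803), jump to mode 3
Mode 3: guard c·x = -9.3357 hit at Δt = 1.2814 (t = 3.6849), x⁻ = (2.3513, 9.5064) → reset → x⁺ = (2.4437, 8.8410), jump to mode 1
Mode 1: guard c·x = 13.7065 hit at Δt = 1.2549 (t = 4.9398), x⁻ = (7.6285, 11.5503) → reset → x⁺ = (7.6360, 11.7793), jump to mode 3
Mode 3: guard c·x = -9.3357 hit at Δt = 0.1634 (t = 5.1033), x⁻ = (8.2870, 9.8885) → reset → x⁺ = (8.0827, 9.2041), jump to mode 1
Mode 1: flow for 0.3194 to horizon, guard not reached → x = (8.6501, 8.1510)

1 1.1943 0->1
2 2.4035 1->3
3 3.6849 3->1
4 4.9398 1->3
5 5.1033 3->1
final: 1 8.6501 8.1510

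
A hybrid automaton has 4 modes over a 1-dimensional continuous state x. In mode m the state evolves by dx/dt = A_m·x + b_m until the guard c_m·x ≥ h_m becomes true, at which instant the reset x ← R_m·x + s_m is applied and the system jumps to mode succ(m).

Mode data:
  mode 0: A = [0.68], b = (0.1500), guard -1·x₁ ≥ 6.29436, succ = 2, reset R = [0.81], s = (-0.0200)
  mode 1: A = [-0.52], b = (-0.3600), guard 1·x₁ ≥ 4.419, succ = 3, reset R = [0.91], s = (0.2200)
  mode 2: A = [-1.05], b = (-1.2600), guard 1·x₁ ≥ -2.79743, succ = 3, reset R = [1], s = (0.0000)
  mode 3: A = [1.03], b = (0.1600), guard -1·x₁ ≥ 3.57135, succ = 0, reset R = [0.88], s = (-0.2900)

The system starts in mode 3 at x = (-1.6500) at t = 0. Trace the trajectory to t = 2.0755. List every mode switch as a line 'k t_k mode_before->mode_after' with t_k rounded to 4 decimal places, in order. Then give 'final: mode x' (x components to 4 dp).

Mode 3: guard c·x = 3.5713 hit at Δt = 0.8025 (t = 0.8025), x⁻ = (-3.5713) → reset → x⁺ = (-3.4328), jump to mode 0
Mode 0: guard c·x = 6.2944 hit at Δt = 0.9368 (t = 1.7393), x⁻ = (-6.2944) → reset → x⁺ = (-5.1184), jump to mode 2
Mode 2: flow for 0.3362 to horizon, guard not reached → x = (-3.9530)

1 0.8025 3->0
2 1.7393 0->2
final: 2 -3.9530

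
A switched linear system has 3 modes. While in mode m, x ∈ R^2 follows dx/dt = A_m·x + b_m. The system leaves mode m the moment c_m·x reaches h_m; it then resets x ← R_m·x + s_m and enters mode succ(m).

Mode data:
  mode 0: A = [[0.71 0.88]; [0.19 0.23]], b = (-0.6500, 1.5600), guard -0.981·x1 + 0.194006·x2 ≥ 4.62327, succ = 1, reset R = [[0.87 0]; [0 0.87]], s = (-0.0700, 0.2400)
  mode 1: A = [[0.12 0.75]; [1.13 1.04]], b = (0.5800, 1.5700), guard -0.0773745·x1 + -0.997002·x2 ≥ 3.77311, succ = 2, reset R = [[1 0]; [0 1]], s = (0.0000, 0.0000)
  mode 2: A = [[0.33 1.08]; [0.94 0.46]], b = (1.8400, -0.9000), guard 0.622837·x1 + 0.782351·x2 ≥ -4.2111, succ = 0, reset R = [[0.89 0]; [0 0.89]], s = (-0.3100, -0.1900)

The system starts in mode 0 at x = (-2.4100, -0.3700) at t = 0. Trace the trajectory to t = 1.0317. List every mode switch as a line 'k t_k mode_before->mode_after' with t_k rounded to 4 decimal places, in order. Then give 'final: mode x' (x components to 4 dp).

Mode 0: guard c·x = 4.6233 hit at Δt = 0.7150 (t = 0.7150), x⁻ = (-4.6598, 0.2678) → reset → x⁺ = (-4.1241, 0.4730), jump to mode 1
Mode 1: flow for 0.3167 to horizon, guard not reached → x = (-4.0914, -0.4871)

1 0.7150 0->1
final: 1 -4.0914 -0.4871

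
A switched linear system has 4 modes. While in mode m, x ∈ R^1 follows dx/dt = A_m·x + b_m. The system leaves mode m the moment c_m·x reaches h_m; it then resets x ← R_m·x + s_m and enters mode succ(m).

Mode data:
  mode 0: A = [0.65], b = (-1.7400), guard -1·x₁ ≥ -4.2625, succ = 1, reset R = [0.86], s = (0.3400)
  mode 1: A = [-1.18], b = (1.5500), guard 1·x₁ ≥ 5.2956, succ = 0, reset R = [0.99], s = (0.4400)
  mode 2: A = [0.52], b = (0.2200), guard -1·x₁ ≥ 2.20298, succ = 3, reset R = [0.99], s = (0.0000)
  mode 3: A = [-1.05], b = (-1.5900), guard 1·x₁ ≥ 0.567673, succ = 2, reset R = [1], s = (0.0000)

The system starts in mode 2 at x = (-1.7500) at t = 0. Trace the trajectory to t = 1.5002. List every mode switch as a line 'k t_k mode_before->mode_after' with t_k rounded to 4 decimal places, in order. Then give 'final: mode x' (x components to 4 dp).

1 0.5648 2->3
final: 3 -1.7639

Mode 2: guard c·x = 2.2030 hit at Δt = 0.5648 (t = 0.5648), x⁻ = (-2.2030) → reset → x⁺ = (-2.1810), jump to mode 3
Mode 3: flow for 0.9354 to horizon, guard not reached → x = (-1.7639)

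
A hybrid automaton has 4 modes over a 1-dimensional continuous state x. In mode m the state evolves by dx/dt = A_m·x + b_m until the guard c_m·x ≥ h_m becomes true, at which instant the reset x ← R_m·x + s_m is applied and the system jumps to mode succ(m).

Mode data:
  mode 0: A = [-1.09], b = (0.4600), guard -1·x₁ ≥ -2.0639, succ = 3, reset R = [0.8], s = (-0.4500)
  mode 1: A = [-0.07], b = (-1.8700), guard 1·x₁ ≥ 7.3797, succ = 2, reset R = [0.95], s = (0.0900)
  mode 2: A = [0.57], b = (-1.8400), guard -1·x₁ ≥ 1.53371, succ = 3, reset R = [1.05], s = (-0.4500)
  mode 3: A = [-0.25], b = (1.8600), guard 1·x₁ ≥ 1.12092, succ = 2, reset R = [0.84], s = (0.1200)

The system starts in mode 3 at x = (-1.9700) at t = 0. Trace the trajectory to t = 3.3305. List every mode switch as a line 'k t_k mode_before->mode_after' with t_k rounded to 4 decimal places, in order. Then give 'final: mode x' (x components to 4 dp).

Mode 3: guard c·x = 1.1209 hit at Δt = 1.5928 (t = 1.5928), x⁻ = (1.1209) → reset → x⁺ = (1.0616), jump to mode 2
Mode 2: guard c·x = 1.5337 hit at Δt = 1.3816 (t = 2.9744), x⁻ = (-1.5337) → reset → x⁺ = (-2.0604), jump to mode 3
Mode 3: flow for 0.3561 to horizon, guard not reached → x = (-1.2512)

1 1.5928 3->2
2 2.9744 2->3
final: 3 -1.2512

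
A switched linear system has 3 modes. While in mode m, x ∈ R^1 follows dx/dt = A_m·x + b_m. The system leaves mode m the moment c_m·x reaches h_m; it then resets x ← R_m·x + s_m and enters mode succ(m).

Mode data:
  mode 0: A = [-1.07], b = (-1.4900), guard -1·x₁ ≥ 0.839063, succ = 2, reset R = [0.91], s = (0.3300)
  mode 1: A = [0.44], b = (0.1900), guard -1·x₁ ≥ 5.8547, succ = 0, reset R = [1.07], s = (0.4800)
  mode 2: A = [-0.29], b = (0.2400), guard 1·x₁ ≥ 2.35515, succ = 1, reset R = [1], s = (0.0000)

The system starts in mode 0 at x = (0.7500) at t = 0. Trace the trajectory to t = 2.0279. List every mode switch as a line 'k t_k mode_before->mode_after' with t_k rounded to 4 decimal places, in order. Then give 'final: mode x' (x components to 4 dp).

Mode 0: guard c·x = 0.8391 hit at Δt = 1.2650 (t = 1.2650), x⁻ = (-0.8391) → reset → x⁺ = (-0.4335), jump to mode 2
Mode 2: flow for 0.7629 to horizon, guard not reached → x = (-0.1832)

1 1.2650 0->2
final: 2 -0.1832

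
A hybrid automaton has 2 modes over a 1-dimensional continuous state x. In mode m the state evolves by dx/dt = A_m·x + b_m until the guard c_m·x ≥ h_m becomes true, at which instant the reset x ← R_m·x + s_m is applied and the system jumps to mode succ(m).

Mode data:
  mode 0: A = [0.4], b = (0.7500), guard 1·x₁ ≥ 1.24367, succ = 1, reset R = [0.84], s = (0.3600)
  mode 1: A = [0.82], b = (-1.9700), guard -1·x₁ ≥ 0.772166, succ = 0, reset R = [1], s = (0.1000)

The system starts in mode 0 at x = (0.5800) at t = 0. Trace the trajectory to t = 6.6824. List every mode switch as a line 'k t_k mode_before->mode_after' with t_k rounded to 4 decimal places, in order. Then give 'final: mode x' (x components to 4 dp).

Mode 0: guard c·x = 1.2437 hit at Δt = 0.5982 (t = 0.5982), x⁻ = (1.2437) → reset → x⁺ = (1.4047), jump to mode 1
Mode 1: guard c·x = 0.7722 hit at Δt = 1.4115 (t = 2.0097), x⁻ = (-0.7722) → reset → x⁺ = (-0.6722), jump to mode 0
Mode 0: guard c·x = 1.2437 hit at Δt = 2.3818 (t = 4.3915), x⁻ = (1.2437) → reset → x⁺ = (1.4047), jump to mode 1
Mode 1: guard c·x = 0.7722 hit at Δt = 1.4115 (t = 5.8030), x⁻ = (-0.7722) → reset → x⁺ = (-0.6722), jump to mode 0
Mode 0: flow for 0.8794 to horizon, guard not reached → x = (-0.1651)

1 0.5982 0->1
2 2.0097 1->0
3 4.3915 0->1
4 5.8030 1->0
final: 0 -0.1651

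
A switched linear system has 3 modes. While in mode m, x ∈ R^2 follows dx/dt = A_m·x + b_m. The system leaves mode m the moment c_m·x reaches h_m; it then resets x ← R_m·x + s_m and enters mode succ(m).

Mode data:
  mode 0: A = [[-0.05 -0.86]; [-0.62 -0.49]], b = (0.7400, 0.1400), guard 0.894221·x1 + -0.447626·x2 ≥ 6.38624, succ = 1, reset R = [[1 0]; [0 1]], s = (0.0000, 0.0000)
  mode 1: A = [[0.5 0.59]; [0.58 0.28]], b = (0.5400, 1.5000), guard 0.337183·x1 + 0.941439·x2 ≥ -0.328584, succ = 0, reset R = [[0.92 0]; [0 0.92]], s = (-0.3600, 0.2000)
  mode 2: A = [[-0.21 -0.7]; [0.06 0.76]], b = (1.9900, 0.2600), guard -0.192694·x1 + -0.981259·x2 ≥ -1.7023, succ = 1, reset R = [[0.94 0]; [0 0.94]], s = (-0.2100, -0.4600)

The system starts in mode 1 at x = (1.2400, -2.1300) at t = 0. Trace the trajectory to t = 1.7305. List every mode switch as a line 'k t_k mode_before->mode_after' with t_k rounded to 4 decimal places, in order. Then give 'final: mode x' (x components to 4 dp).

1 0.6947 1->0
final: 0 2.3509 -1.0929

Mode 1: guard c·x = -0.3286 hit at Δt = 0.6947 (t = 0.6947), x⁻ = (1.4388, -0.8643) → reset → x⁺ = (0.9637, -0.5952), jump to mode 0
Mode 0: flow for 1.0358 to horizon, guard not reached → x = (2.3509, -1.0929)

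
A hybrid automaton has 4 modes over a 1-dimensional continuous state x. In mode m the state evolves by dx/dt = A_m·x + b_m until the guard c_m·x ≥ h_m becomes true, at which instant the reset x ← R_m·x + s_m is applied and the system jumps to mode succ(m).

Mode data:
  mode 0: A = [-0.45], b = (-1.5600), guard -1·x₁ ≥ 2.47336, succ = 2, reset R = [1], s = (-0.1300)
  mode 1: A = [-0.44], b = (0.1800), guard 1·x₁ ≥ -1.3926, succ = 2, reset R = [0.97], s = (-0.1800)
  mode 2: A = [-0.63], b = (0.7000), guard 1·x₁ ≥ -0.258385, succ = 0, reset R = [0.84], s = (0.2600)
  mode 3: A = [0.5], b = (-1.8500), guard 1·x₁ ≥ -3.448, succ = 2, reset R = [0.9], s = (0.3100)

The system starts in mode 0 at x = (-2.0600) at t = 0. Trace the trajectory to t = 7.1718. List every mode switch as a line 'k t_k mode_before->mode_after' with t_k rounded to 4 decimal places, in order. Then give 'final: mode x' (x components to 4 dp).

Mode 0: guard c·x = 2.4734 hit at Δt = 0.7732 (t = 0.7732), x⁻ = (-2.4734) → reset → x⁺ = (-2.6034), jump to mode 2
Mode 2: guard c·x = -0.2584 hit at Δt = 1.5838 (t = 2.3570), x⁻ = (-0.2584) → reset → x⁺ = (0.0430), jump to mode 0
Mode 0: guard c·x = 2.4734 hit at Δt = 2.8049 (t = 5.1619), x⁻ = (-2.4734) → reset → x⁺ = (-2.6034), jump to mode 2
Mode 2: guard c·x = -0.2584 hit at Δt = 1.5838 (t = 6.7457), x⁻ = (-0.2584) → reset → x⁺ = (0.0430), jump to mode 0
Mode 0: flow for 0.4261 to horizon, guard not reached → x = (-0.5694)

1 0.7732 0->2
2 2.3570 2->0
3 5.1619 0->2
4 6.7457 2->0
final: 0 -0.5694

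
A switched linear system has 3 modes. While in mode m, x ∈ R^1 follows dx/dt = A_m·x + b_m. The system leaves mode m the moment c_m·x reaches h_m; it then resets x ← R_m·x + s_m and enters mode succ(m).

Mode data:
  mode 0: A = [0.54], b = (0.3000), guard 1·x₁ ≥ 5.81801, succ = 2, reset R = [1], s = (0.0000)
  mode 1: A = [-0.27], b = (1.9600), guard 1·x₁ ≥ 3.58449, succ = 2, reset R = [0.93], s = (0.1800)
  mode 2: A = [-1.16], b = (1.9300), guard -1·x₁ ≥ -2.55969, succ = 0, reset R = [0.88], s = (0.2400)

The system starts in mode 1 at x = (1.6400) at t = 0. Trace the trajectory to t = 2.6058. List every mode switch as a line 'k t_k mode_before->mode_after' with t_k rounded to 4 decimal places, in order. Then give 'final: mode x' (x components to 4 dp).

Mode 1: guard c·x = 3.5845 hit at Δt = 1.5730 (t = 1.5730), x⁻ = (3.5845) → reset → x⁺ = (3.5136), jump to mode 2
Mode 2: guard c·x = -2.5597 hit at Δt = 0.6250 (t = 2.1980), x⁻ = (2.5597) → reset → x⁺ = (2.4925), jump to mode 0
Mode 0: flow for 0.4078 to horizon, guard not reached → x = (3.2434)

1 1.5730 1->2
2 2.1980 2->0
final: 0 3.2434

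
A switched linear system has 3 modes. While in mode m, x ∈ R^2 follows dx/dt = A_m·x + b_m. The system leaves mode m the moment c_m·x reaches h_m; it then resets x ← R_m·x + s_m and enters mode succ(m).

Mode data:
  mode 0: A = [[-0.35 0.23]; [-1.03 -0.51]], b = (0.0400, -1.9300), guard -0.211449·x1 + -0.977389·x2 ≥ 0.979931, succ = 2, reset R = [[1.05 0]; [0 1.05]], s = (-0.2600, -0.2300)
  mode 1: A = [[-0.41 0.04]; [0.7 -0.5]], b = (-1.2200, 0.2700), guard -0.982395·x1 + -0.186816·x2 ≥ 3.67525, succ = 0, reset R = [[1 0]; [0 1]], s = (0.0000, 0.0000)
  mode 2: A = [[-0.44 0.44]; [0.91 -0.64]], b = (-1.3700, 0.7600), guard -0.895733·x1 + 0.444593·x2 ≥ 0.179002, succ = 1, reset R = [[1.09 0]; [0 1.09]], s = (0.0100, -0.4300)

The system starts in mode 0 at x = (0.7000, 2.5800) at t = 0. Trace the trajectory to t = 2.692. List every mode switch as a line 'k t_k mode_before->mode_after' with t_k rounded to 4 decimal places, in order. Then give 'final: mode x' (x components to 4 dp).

1 1.2625 0->2
2 1.7838 2->1
final: 1 -1.3798 -1.1257

Mode 0: guard c·x = 0.9799 hit at Δt = 1.2625 (t = 1.2625), x⁻ = (0.5793, -1.1279) → reset → x⁺ = (0.3482, -1.4143), jump to mode 2
Mode 2: guard c·x = 0.1790 hit at Δt = 0.5213 (t = 1.7838), x⁻ = (-0.5686, -0.7430) → reset → x⁺ = (-0.6098, -1.2399), jump to mode 1
Mode 1: flow for 0.9082 to horizon, guard not reached → x = (-1.3798, -1.1257)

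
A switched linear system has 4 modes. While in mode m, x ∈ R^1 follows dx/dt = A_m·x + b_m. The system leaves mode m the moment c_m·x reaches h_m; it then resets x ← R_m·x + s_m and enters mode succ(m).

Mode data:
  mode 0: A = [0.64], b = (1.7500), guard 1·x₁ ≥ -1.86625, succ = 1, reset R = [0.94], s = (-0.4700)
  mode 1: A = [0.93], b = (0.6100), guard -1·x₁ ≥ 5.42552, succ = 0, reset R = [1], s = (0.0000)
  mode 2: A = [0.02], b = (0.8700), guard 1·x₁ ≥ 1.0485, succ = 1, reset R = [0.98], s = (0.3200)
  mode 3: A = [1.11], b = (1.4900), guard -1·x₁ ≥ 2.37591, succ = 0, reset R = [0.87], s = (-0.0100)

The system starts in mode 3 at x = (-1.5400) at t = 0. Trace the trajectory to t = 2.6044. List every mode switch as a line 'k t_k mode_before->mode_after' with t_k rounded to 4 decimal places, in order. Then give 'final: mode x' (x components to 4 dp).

Mode 3: guard c·x = 2.3759 hit at Δt = 1.4903 (t = 1.4903), x⁻ = (-2.3759) → reset → x⁺ = (-2.0770), jump to mode 0
Mode 0: guard c·x = -1.8662 hit at Δt = 0.4346 (t = 1.9249), x⁻ = (-1.8662) → reset → x⁺ = (-2.2243), jump to mode 1
Mode 1: flow for 0.6795 to horizon, guard not reached → x = (-3.6064)

1 1.4903 3->0
2 1.9249 0->1
final: 1 -3.6064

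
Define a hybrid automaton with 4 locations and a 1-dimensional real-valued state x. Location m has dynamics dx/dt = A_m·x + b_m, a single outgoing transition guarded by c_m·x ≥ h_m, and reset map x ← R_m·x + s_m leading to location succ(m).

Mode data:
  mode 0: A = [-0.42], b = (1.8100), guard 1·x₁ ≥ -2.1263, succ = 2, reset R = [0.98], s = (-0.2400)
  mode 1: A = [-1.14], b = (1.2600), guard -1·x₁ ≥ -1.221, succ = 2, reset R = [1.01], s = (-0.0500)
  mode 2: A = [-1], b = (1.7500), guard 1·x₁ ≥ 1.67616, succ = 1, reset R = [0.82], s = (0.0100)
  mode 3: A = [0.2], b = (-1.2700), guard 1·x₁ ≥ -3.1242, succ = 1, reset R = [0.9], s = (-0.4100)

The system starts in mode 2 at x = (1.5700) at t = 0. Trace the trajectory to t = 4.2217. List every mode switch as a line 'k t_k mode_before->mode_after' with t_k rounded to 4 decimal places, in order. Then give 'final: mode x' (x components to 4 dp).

Mode 2: guard c·x = 1.6762 hit at Δt = 0.8911 (t = 0.8911), x⁻ = (1.6762) → reset → x⁺ = (1.3845), jump to mode 1
Mode 1: guard c·x = -1.2210 hit at Δt = 0.7724 (t = 1.6635), x⁻ = (1.2210) → reset → x⁺ = (1.1832), jump to mode 2
Mode 2: guard c·x = 1.6762 hit at Δt = 2.0381 (t = 3.7016), x⁻ = (1.6762) → reset → x⁺ = (1.3845), jump to mode 1
Mode 1: flow for 0.5201 to horizon, guard not reached → x = (1.2596)

1 0.8911 2->1
2 1.6635 1->2
3 3.7016 2->1
final: 1 1.2596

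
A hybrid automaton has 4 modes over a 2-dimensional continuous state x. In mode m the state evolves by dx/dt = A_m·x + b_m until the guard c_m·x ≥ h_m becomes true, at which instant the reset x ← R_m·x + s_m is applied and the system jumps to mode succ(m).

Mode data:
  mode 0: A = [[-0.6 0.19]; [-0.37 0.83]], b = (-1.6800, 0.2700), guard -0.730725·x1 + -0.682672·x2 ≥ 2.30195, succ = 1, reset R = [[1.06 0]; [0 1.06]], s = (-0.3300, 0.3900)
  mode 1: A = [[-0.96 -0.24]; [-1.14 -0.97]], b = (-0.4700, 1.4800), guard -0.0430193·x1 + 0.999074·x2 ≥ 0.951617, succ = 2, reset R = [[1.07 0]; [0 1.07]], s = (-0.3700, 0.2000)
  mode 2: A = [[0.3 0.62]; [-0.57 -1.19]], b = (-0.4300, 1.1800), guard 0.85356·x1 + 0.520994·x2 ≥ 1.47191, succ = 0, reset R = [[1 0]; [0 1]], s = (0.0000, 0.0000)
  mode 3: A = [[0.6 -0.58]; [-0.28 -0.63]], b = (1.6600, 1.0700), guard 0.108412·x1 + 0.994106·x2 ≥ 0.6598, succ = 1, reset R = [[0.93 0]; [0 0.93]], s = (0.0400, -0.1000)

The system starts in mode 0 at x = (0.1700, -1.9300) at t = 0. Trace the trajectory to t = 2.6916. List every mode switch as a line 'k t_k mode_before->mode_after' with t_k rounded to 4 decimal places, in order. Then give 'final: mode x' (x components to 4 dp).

1 0.4540 0->1
2 1.6770 1->2
final: 2 -1.0035 1.4015

Mode 0: guard c·x = 2.3020 hit at Δt = 0.4540 (t = 0.4540), x⁻ = (-0.7102, -2.6118) → reset → x⁺ = (-1.0828, -2.3785), jump to mode 1
Mode 1: guard c·x = 0.9516 hit at Δt = 1.2230 (t = 1.6770), x⁻ = (-0.6606, 0.9241) → reset → x⁺ = (-1.0769, 1.1887), jump to mode 2
Mode 2: flow for 1.0146 to horizon, guard not reached → x = (-1.0035, 1.4015)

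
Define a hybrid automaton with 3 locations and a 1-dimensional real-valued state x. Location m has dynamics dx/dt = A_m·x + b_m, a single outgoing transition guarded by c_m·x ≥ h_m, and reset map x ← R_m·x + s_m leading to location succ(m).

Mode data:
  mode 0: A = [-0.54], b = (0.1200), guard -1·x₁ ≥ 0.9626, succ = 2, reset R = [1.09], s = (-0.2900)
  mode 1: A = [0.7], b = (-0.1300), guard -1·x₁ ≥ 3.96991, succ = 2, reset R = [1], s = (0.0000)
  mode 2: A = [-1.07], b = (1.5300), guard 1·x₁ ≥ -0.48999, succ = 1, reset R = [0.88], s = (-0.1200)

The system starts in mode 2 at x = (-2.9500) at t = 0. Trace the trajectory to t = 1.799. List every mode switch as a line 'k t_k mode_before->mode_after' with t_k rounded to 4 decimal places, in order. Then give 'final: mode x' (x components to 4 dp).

Mode 2: guard c·x = -0.4900 hit at Δt = 0.7708 (t = 0.7708), x⁻ = (-0.4900) → reset → x⁺ = (-0.5512), jump to mode 1
Mode 1: flow for 1.0282 to horizon, guard not reached → x = (-1.3278)

1 0.7708 2->1
final: 1 -1.3278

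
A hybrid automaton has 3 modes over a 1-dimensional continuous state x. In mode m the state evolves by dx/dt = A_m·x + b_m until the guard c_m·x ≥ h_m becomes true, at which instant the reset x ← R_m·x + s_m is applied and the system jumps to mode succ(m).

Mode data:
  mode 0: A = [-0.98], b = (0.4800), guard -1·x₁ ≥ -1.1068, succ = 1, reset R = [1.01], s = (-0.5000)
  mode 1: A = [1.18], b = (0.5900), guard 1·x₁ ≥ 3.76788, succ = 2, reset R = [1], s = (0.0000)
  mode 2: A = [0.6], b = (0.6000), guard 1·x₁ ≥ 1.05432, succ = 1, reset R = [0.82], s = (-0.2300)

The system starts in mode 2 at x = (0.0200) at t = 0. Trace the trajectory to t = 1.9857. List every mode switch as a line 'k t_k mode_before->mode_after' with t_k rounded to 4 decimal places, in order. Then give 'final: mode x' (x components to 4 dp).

Mode 2: guard c·x = 1.0543 hit at Δt = 1.1669 (t = 1.1669), x⁻ = (1.0543) → reset → x⁺ = (0.6345), jump to mode 1
Mode 1: flow for 0.8188 to horizon, guard not reached → x = (2.4814)

1 1.1669 2->1
final: 1 2.4814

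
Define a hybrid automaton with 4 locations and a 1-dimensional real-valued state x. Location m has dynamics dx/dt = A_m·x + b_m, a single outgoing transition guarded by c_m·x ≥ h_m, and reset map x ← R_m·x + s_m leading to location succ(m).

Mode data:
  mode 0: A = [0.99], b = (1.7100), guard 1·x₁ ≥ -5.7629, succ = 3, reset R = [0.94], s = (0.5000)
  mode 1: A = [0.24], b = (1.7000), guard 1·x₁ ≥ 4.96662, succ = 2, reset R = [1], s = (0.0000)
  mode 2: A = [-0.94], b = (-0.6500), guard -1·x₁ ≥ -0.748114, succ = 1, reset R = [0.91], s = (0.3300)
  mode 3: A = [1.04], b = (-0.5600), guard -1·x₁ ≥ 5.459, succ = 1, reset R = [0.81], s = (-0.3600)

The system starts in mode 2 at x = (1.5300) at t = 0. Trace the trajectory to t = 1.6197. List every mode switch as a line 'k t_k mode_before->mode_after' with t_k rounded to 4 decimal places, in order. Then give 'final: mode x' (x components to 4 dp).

Mode 2: guard c·x = -0.7481 hit at Δt = 0.4615 (t = 0.4615), x⁻ = (0.7481) → reset → x⁺ = (1.0108), jump to mode 1
Mode 1: flow for 1.1582 to horizon, guard not reached → x = (3.6045)

1 0.4615 2->1
final: 1 3.6045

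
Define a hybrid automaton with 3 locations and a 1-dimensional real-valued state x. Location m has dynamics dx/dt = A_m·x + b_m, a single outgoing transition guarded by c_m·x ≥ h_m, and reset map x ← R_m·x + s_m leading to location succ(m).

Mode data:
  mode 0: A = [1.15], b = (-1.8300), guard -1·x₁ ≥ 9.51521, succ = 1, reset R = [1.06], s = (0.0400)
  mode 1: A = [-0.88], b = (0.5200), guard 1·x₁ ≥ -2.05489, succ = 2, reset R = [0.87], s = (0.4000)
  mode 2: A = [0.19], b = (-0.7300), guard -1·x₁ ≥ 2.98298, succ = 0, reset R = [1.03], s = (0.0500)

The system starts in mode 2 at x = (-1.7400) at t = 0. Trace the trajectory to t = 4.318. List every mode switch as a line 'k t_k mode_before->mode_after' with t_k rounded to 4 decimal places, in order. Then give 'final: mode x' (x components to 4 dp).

Mode 2: guard c·x = 2.9830 hit at Δt = 1.0581 (t = 1.0581), x⁻ = (-2.9830) → reset → x⁺ = (-3.0225), jump to mode 0
Mode 0: guard c·x = 9.5152 hit at Δt = 0.7639 (t = 1.8220), x⁻ = (-9.5152) → reset → x⁺ = (-10.0461), jump to mode 1
Mode 1: guard c·x = -2.0549 hit at Δt = 1.5811 (t = 3.4031), x⁻ = (-2.0549) → reset → x⁺ = (-1.3878), jump to mode 2
Mode 2: flow for 0.9149 to horizon, guard not reached → x = (-2.3807)

1 1.0581 2->0
2 1.8220 0->1
3 3.4031 1->2
final: 2 -2.3807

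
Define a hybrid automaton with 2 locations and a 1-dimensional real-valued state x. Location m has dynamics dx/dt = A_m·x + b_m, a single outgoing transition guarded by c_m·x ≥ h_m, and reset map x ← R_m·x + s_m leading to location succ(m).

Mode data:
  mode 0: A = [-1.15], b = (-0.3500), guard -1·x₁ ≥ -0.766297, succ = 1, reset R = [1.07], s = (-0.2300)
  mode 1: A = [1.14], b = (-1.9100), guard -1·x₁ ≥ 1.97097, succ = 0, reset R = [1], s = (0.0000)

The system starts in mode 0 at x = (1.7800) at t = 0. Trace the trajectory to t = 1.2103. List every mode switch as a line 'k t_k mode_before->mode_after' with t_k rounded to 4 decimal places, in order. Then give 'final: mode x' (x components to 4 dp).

1 0.5793 0->1
final: 1 -0.5532

Mode 0: guard c·x = -0.7663 hit at Δt = 0.5793 (t = 0.5793), x⁻ = (0.7663) → reset → x⁺ = (0.5899), jump to mode 1
Mode 1: flow for 0.6310 to horizon, guard not reached → x = (-0.5532)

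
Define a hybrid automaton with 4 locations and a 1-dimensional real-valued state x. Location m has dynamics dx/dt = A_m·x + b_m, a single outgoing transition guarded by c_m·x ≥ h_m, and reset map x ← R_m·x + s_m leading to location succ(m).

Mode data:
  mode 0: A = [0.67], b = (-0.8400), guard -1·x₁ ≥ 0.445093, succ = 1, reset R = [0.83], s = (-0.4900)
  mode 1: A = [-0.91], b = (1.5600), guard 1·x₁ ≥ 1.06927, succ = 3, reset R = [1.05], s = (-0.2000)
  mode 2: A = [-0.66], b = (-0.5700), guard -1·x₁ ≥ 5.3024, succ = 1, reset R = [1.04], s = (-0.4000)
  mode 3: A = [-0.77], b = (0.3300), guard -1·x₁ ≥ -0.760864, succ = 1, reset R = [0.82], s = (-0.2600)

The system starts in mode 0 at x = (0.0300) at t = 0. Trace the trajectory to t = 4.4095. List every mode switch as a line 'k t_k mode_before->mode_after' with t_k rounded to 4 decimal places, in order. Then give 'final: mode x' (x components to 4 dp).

Mode 0: guard c·x = 0.4451 hit at Δt = 0.4896 (t = 0.4896), x⁻ = (-0.4451) → reset → x⁺ = (-0.8594), jump to mode 1
Mode 1: guard c·x = 1.0693 hit at Δt = 1.5207 (t = 2.0103), x⁻ = (1.0693) → reset → x⁺ = (0.9227), jump to mode 3
Mode 3: guard c·x = -0.7609 hit at Δt = 0.5154 (t = 2.5257), x⁻ = (0.7609) → reset → x⁺ = (0.3639), jump to mode 1
Mode 1: guard c·x = 1.0693 hit at Δt = 0.8119 (t = 3.3376), x⁻ = (1.0693) → reset → x⁺ = (0.9227), jump to mode 3
Mode 3: guard c·x = -0.7609 hit at Δt = 0.5154 (t = 3.8530), x⁻ = (0.7609) → reset → x⁺ = (0.3639), jump to mode 1
Mode 1: flow for 0.5565 to horizon, guard not reached → x = (0.9005)

1 0.4896 0->1
2 2.0103 1->3
3 2.5257 3->1
4 3.3376 1->3
5 3.8530 3->1
final: 1 0.9005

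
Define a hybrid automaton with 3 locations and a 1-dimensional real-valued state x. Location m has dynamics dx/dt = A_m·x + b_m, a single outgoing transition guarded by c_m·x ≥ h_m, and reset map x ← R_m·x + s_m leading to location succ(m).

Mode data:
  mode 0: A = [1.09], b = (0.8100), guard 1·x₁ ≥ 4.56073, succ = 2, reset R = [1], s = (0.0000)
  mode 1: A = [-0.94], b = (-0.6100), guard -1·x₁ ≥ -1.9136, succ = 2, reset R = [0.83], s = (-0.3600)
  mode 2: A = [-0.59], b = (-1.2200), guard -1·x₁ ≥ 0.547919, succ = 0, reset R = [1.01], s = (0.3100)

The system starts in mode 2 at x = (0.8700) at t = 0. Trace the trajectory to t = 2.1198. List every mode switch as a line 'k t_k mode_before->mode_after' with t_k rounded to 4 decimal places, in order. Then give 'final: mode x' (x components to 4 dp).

1 1.1170 2->0
final: 0 0.7477

Mode 2: guard c·x = 0.5479 hit at Δt = 1.1170 (t = 1.1170), x⁻ = (-0.5479) → reset → x⁺ = (-0.2434), jump to mode 0
Mode 0: flow for 1.0028 to horizon, guard not reached → x = (0.7477)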